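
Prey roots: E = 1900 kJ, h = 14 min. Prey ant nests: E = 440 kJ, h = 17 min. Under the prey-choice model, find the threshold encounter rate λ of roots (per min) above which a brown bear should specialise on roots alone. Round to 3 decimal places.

The zero-one rule: include ant nests iff E₂/h₂ > λE₁/(1+λh₁). Equality gives the switch point.
λE₁h₂ = E₂ + λE₂h₁ ⇒ λ = E₂/(E₁h₂ − E₂h₁) = 440/(3.23e+04 − 6160) = 0.01683 per min.

0.017 per min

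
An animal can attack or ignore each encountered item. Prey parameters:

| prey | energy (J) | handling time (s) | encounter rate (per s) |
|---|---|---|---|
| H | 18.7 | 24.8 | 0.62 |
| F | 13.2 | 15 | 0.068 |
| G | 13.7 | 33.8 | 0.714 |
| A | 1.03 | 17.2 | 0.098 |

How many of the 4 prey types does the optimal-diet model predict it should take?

Rank by E/h (J/s): F 0.88, H 0.754, G 0.405, A 0.0599. Include each in turn until the next type's E/h falls below the running intake rate.
Rate on top 1: 0.4444. H: 0.754 > 0.4444 → include.
Rate on top 2: 0.7181. G: 0.405 < 0.7181 → exclude; stop.
Optimal diet: F, H — 2 of 4 types.

2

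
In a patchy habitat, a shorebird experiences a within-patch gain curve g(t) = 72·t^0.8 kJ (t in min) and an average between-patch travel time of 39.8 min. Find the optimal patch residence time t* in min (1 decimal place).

Maximise g(t)/(T+t): set derivative to zero → g'(t)(T+t) = g(t).
g'(t) = 0.8·72·t^-0.2. Setting 0.8·72·t^-0.2 = 72·t^0.8/(39.8+t) gives 0.8(39.8+t) = t, so 0.20·t = 0.8×39.8.
t* = 0.8×39.8/0.20 = 159.2 min.

159.2 min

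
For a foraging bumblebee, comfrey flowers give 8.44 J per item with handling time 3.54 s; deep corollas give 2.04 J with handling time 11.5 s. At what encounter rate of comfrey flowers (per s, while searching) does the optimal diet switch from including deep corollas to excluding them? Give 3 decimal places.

At the threshold, the rate on comfrey flowers alone equals the profitability of deep corollas: λ·8.44/(1 + λ·3.54) = 2.04/11.5 = 0.1774.
Rearranging, λ(8.44 − 0.1774×3.54) = 0.1774, so λ = 0.1774/7.812 = 0.02271 per s.

0.023 per s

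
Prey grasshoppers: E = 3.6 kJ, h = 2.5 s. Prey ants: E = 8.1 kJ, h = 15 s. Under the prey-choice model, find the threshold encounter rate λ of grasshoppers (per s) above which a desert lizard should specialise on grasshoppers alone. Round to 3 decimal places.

0.240 per s

At the threshold, the rate on grasshoppers alone equals the profitability of ants: λ·3.6/(1 + λ·2.5) = 8.1/15 = 0.54.
Rearranging, λ(3.6 − 0.54×2.5) = 0.54, so λ = 0.54/2.25 = 0.24 per s.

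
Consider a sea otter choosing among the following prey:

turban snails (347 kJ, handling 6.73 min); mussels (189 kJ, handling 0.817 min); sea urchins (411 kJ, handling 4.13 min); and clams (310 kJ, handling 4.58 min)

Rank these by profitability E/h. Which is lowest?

turban snails

Profitability E/h (kJ/min): turban snails = 347/6.73 = 51.6, mussels = 189/0.817 = 231, sea urchins = 411/4.13 = 99.5, clams = 310/4.58 = 67.7.
Ranked: mussels > sea urchins > clams > turban snails.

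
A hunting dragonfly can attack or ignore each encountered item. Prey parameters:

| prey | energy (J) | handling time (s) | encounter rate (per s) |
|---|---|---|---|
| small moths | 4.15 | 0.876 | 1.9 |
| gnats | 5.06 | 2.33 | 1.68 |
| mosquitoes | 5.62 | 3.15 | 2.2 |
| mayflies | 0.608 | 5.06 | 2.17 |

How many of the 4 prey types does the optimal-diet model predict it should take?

E/h in descending order: small moths 4.74, gnats 2.17, mosquitoes 1.78, mayflies 0.12 J/s. The optimal diet is the largest prefix of this list for which every included type satisfies E_i/h_i > R on the types above it.
Rate on top 1: 2.959. gnats: 2.17 < 2.959 → exclude; stop.
Optimal diet: small moths — 1 of 4 types.

1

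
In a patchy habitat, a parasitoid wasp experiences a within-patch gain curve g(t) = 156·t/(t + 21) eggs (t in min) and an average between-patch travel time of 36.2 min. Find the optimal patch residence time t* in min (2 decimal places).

27.57 min

Optimal t* satisfies g'(t*) = g(t*)/(T + t*).
g'(t) = 156·21/(t + 21)². Setting 156·21/(t+21)² = 156t/[(t+21)(36.2+t)] gives 21(36.2+t) = t(t+21), so t² = 21×36.2 = 760.2.
t* = √760.2 = 27.57 min.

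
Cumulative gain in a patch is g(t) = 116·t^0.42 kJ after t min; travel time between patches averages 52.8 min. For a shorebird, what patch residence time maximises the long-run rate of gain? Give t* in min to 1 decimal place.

38.2 min

Maximise g(t)/(T+t): set derivative to zero → g'(t)(T+t) = g(t).
g'(t) = 0.42·116·t^-0.58. Setting 0.42·116·t^-0.58 = 116·t^0.42/(52.8+t) gives 0.42(52.8+t) = t, so 0.58·t = 0.42×52.8.
t* = 0.42×52.8/0.58 = 38.23 min.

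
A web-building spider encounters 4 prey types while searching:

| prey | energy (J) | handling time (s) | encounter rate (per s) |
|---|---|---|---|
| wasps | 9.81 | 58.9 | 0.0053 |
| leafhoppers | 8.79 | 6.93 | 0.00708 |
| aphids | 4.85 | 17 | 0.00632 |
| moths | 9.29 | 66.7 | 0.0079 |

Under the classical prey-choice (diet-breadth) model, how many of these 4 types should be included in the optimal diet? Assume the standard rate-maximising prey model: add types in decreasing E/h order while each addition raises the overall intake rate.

E/h in descending order: leafhoppers 1.27, aphids 0.285, wasps 0.167, moths 0.139 J/s. The optimal diet is the largest prefix of this list for which every included type satisfies E_i/h_i > R on the types above it.
Rate on top 1: 0.05932. aphids: 0.285 > 0.05932 → include.
Rate on top 2: 0.08032. wasps: 0.167 > 0.08032 → include.
Rate on top 3: 0.09865. moths: 0.139 > 0.09865 → include.
Optimal diet: leafhoppers, aphids, wasps, moths — 4 of 4 types.

4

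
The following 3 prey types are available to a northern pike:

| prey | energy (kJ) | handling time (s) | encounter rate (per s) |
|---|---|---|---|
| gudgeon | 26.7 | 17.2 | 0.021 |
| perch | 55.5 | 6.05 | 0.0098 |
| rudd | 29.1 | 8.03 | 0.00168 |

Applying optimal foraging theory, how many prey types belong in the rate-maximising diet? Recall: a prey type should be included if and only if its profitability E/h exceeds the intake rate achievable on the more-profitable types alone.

E/h in descending order: perch 9.17, rudd 3.62, gudgeon 1.55 kJ/s. The optimal diet is the largest prefix of this list for which every included type satisfies E_i/h_i > R on the types above it.
Rate on top 1: 0.5135. rudd: 3.62 > 0.5135 → include.
Rate on top 2: 0.5526. gudgeon: 1.55 > 0.5526 → include.
Optimal diet: perch, rudd, gudgeon — 3 of 3 types.

3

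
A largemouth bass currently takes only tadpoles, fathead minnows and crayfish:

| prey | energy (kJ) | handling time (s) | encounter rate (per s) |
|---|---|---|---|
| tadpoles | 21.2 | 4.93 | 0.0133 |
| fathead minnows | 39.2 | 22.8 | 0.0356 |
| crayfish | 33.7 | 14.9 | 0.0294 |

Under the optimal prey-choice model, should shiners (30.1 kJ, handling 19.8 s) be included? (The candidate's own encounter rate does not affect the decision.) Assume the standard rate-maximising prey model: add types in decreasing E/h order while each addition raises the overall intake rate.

Yes

Intake rate on the current diet: R = (0.0133×21.2 + 0.0356×39.2 + 0.0294×33.7) / (1 + 0.0133×4.93 + 0.0356×22.8 + 0.0294×14.9) = 2.668/2.315 = 1.152 kJ/s.
Profitability of shiners: 30.1/19.8 = 1.52 kJ/s.
Since 1.52 > R, including shiners increases the long-run rate.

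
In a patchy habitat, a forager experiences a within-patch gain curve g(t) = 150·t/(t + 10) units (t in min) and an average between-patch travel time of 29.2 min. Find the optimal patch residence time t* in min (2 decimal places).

By the marginal value theorem, leave when the instantaneous gain rate g'(t) equals the habitat-wide average g(t)/(T + t).
g'(t) = 150·10/(t + 10)². Setting 150·10/(t+10)² = 150t/[(t+10)(29.2+t)] gives 10(29.2+t) = t(t+10), so t² = 10×29.2 = 292.
t* = √292 = 17.09 min.

17.09 min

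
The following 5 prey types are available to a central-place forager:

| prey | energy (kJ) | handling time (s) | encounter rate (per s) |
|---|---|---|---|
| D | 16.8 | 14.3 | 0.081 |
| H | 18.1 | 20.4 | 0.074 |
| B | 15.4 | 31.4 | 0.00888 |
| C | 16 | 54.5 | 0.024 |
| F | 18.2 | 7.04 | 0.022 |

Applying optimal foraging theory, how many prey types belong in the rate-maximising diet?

E/h in descending order: F 2.59, D 1.17, H 0.887, B 0.49, C 0.294 kJ/s. The optimal diet is the largest prefix of this list for which every included type satisfies E_i/h_i > R on the types above it.
Rate on top 1: 0.3467. D: 1.17 > 0.3467 → include.
Rate on top 2: 0.7614. H: 0.887 > 0.7614 → include.
Rate on top 3: 0.8111. B: 0.49 < 0.8111 → exclude; stop.
Optimal diet: F, D, H — 3 of 5 types.

3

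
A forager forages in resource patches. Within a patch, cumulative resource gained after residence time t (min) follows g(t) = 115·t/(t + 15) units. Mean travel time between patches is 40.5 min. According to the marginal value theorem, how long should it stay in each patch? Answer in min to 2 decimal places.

24.65 min

Maximise g(t)/(T+t): set derivative to zero → g'(t)(T+t) = g(t).
g'(t) = 115·15/(t + 15)². Setting 115·15/(t+15)² = 115t/[(t+15)(40.5+t)] gives 15(40.5+t) = t(t+15), so t² = 15×40.5 = 607.5.
t* = √607.5 = 24.65 min.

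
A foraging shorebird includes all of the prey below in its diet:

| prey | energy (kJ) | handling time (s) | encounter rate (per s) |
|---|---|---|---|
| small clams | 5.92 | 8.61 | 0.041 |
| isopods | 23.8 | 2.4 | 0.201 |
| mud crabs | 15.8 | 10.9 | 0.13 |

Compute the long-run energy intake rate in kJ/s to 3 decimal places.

2.177 kJ/s

R = Σλ_iE_i / (1 + Σλ_ih_i)
Numerator: 0.041×5.92 + 0.201×23.8 + 0.13×15.8 = 7.081
Denominator: 1 + 0.041×8.61 + 0.201×2.4 + 0.13×10.9 = 3.252
R = 7.081/3.252 = 2.177 kJ/s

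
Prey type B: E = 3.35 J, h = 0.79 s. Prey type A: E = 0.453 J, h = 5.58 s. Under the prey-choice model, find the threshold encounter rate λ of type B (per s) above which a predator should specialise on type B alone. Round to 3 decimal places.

0.025 per s

At the threshold, the rate on type B alone equals the profitability of type A: λ·3.35/(1 + λ·0.79) = 0.453/5.58 = 0.08118.
Rearranging, λ(3.35 − 0.08118×0.79) = 0.08118, so λ = 0.08118/3.286 = 0.02471 per s.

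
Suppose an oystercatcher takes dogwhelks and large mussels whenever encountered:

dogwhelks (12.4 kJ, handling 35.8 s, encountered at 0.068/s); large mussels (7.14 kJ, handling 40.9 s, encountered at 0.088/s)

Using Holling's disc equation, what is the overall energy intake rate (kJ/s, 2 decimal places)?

0.21 kJ/s

R = (0.068×12.4 + 0.088×7.14) / (1 + 0.068×35.8 + 0.088×40.9) = 1.472/7.034 = 0.2092 kJ/s.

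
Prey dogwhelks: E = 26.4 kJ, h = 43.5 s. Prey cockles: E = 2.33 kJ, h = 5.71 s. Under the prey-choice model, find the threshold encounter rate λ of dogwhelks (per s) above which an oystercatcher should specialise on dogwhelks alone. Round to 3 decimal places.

Drop cockles once their profitability E₂/h₂ falls below the rate achievable on dogwhelks alone: E₂/h₂ = λE₁/(1 + λh₁).
Solve for λ: λE₁h₂ = E₂(1 + λh₁) → λ(E₁h₂ − E₂h₁) = E₂ → λ = E₂/(E₁h₂ − E₂h₁).
λ = 2.33/(26.4×5.71 − 2.33×43.5) = 2.33/49.39 = 0.04718 per s.

0.047 per s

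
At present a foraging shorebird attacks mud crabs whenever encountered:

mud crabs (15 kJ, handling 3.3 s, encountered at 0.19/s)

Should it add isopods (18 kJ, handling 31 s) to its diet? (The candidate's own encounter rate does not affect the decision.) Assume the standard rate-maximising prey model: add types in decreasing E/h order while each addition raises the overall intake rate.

Intake rate on the current diet: R = (0.19×15) / (1 + 0.19×3.3) = 2.85/1.627 = 1.752 kJ/s.
isopods: E/h = 18/31 = 0.5806 kJ/s.
Since 0.5806 < R, time spent handling isopods is better spent searching.

No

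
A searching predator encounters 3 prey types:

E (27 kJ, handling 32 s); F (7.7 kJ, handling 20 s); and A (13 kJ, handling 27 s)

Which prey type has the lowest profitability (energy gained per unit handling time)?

In descending order of E/h:
E: 27/32 = 0.844 kJ/s
A: 13/27 = 0.481 kJ/s
F: 7.7/20 = 0.385 kJ/s

F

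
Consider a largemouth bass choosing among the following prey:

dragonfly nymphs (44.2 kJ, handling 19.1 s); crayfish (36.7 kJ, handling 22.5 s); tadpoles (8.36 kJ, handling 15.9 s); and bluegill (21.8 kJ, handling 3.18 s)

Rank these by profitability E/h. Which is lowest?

Profitability E/h (kJ/s): dragonfly nymphs = 44.2/19.1 = 2.31, crayfish = 36.7/22.5 = 1.63, tadpoles = 8.36/15.9 = 0.526, bluegill = 21.8/3.18 = 6.86.
Ranked: bluegill > dragonfly nymphs > crayfish > tadpoles.

tadpoles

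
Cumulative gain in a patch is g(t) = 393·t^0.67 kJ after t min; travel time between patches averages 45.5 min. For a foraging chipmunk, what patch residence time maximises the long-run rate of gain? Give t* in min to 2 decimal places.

Optimal t* satisfies g'(t*) = g(t*)/(T + t*).
g'(t) = 0.67·393·t^-0.33. Setting 0.67·393·t^-0.33 = 393·t^0.67/(45.5+t) gives 0.67(45.5+t) = t, so 0.33·t = 0.67×45.5.
t* = 0.67×45.5/0.33 = 92.38 min.

92.38 min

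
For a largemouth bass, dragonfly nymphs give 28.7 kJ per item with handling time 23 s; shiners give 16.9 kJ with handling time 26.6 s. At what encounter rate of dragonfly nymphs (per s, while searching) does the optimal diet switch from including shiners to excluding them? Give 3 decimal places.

At the threshold, the rate on dragonfly nymphs alone equals the profitability of shiners: λ·28.7/(1 + λ·23) = 16.9/26.6 = 0.6353.
Rearranging, λ(28.7 − 0.6353×23) = 0.6353, so λ = 0.6353/14.09 = 0.0451 per s.

0.045 per s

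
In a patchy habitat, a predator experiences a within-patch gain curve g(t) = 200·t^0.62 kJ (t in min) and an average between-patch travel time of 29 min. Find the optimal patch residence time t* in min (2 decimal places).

Maximise g(t)/(T+t): set derivative to zero → g'(t)(T+t) = g(t).
g'(t) = 0.62·200·t^-0.38. Setting 0.62·200·t^-0.38 = 200·t^0.62/(29+t) gives 0.62(29+t) = t, so 0.38·t = 0.62×29.
t* = 0.62×29/0.38 = 47.32 min.

47.32 min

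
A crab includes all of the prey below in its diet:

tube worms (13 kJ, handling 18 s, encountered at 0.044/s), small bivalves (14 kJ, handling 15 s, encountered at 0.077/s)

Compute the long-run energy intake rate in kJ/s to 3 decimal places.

R = Σλ_iE_i / (1 + Σλ_ih_i)
Numerator: 0.044×13 + 0.077×14 = 1.65
Denominator: 1 + 0.044×18 + 0.077×15 = 2.947
R = 1.65/2.947 = 0.5599 kJ/s

0.560 kJ/s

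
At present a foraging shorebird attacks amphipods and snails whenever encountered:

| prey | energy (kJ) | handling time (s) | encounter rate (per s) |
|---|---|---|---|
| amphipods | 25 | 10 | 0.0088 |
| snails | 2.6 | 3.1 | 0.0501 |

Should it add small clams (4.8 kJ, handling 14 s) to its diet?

Current rate: (0.0088×25 + 0.0501×2.6)/(1 + 0.0088×10 + 0.0501×3.1) = 0.2817 kJ/s.
Profitability of small clams: 4.8/14 = 0.3429 kJ/s.
Since 0.3429 > R, including small clams increases the long-run rate.

Yes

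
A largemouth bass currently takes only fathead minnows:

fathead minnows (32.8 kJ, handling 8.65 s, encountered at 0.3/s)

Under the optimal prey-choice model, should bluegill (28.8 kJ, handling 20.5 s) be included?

Intake rate on the current diet: R = (0.3×32.8) / (1 + 0.3×8.65) = 9.84/3.595 = 2.737 kJ/s.
Profitability of bluegill: 28.8/20.5 = 1.405 kJ/s.
1.405 < 2.737, so adding bluegill would lower the average — exclude it.

No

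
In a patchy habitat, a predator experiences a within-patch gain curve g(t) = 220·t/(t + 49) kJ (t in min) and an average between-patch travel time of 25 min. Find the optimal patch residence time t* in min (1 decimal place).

Maximise g(t)/(T+t): set derivative to zero → g'(t)(T+t) = g(t).
g'(t) = 220·49/(t + 49)². Setting 220·49/(t+49)² = 220t/[(t+49)(25+t)] gives 49(25+t) = t(t+49), so t² = 49×25 = 1225.
t* = √1225 = 35 min.

35.0 min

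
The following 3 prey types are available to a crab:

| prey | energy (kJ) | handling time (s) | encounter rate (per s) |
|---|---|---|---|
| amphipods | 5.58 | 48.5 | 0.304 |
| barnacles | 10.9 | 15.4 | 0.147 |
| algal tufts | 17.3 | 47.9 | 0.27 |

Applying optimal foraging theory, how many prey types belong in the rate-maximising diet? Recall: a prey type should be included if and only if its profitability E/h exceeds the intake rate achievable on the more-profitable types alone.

1

Profitabilities (E/h, kJ/s): barnacles 0.708, algal tufts 0.361, amphipods 0.115. Add prey in this order while the next type's profitability exceeds the intake rate on those already taken.
Rate on top 1: 0.4909. algal tufts: 0.361 < 0.4909 → exclude; stop.
Optimal diet: barnacles — 1 of 3 types.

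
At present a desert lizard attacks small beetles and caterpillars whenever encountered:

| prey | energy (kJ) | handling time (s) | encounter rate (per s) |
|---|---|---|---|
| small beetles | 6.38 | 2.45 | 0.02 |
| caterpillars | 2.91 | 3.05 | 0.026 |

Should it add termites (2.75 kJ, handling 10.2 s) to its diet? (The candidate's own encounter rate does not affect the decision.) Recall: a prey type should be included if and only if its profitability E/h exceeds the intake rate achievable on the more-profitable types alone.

Intake rate on the current diet: R = (0.02×6.38 + 0.026×2.91) / (1 + 0.02×2.45 + 0.026×3.05) = 0.2033/1.128 = 0.1801 kJ/s.
termites: E/h = 2.75/10.2 = 0.2696 kJ/s.
Since 0.2696 > R, including termites increases the long-run rate.

Yes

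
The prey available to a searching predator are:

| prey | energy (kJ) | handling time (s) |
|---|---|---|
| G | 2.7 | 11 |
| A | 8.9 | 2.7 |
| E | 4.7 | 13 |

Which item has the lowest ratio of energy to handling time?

G

In descending order of E/h:
A: 8.9/2.7 = 3.3 kJ/s
E: 4.7/13 = 0.362 kJ/s
G: 2.7/11 = 0.245 kJ/s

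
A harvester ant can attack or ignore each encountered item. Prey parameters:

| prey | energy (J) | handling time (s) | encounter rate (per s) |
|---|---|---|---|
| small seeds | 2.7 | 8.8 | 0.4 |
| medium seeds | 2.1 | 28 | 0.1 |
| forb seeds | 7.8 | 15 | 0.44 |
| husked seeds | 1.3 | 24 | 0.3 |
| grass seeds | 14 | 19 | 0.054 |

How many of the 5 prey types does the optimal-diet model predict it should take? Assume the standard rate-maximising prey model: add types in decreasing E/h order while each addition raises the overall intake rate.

Rank by E/h (J/s): grass seeds 0.737, forb seeds 0.52, small seeds 0.307, medium seeds 0.075, husked seeds 0.0542. Include each in turn until the next type's E/h falls below the running intake rate.
Rate on top 1: 0.3731. forb seeds: 0.52 > 0.3731 → include.
Rate on top 2: 0.4855. small seeds: 0.307 < 0.4855 → exclude; stop.
Optimal diet: grass seeds, forb seeds — 2 of 5 types.

2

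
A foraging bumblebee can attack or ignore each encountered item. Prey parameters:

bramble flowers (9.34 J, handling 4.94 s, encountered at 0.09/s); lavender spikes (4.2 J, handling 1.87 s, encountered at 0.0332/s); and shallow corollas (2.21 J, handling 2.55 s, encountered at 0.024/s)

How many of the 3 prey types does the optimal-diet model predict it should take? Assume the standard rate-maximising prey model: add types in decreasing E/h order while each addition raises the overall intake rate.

Profitabilities (E/h, J/s): lavender spikes 2.25, bramble flowers 1.89, shallow corollas 0.867. Add prey in this order while the next type's profitability exceeds the intake rate on those already taken.
Rate on top 1: 0.1313. bramble flowers: 1.89 > 0.1313 → include.
Rate on top 2: 0.6505. shallow corollas: 0.867 > 0.6505 → include.
Optimal diet: lavender spikes, bramble flowers, shallow corollas — 3 of 3 types.

3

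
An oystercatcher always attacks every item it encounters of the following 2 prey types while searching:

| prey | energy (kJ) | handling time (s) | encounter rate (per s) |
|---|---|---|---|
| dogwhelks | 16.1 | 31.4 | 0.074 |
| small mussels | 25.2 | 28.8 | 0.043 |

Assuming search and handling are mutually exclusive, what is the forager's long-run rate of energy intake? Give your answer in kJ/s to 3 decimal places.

0.499 kJ/s

Energy encountered per unit search time: 0.074×16.1 + 0.043×25.2 = 2.275 kJ/s.
Handling time per unit search time: 0.074×31.4 + 0.043×28.8 = 3.562.
Rate = 2.275/(1 + 3.562) = 0.4987 kJ/s.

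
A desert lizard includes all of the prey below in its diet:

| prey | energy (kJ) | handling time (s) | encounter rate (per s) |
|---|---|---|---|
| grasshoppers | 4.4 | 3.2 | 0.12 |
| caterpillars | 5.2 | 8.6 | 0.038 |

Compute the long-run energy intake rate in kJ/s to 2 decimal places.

0.42 kJ/s

R = Σλ_iE_i / (1 + Σλ_ih_i)
Numerator: 0.12×4.4 + 0.038×5.2 = 0.7256
Denominator: 1 + 0.12×3.2 + 0.038×8.6 = 1.711
R = 0.7256/1.711 = 0.4241 kJ/s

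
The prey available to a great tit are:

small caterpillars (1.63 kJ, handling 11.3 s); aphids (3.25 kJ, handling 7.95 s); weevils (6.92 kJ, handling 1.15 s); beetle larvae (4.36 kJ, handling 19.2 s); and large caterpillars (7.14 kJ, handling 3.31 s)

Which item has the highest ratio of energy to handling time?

weevils

Profitability E/h (kJ/s): small caterpillars = 1.63/11.3 = 0.144, aphids = 3.25/7.95 = 0.409, weevils = 6.92/1.15 = 6.02, beetle larvae = 4.36/19.2 = 0.227, large caterpillars = 7.14/3.31 = 2.16.
Ranked: weevils > large caterpillars > aphids > beetle larvae > small caterpillars.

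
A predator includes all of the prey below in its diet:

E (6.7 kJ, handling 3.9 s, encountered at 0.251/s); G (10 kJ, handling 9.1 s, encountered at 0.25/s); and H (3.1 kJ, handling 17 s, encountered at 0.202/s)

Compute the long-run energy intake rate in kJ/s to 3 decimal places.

R = (0.251×6.7 + 0.25×10 + 0.202×3.1) / (1 + 0.251×3.9 + 0.25×9.1 + 0.202×17) = 4.808/7.688 = 0.6254 kJ/s.

0.625 kJ/s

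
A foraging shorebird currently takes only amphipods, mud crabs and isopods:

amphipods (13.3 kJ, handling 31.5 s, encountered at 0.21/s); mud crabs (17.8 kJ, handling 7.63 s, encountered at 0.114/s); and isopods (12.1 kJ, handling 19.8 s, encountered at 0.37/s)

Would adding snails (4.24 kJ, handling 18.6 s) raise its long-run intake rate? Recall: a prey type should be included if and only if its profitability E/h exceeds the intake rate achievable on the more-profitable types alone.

No

Intake rate on the current diet: R = (0.21×13.3 + 0.114×17.8 + 0.37×12.1) / (1 + 0.21×31.5 + 0.114×7.63 + 0.37×19.8) = 9.299/15.81 = 0.5882 kJ/s.
Profitability of snails: 4.24/18.6 = 0.228 kJ/s.
0.228 < 0.5882, so adding snails would lower the average — exclude it.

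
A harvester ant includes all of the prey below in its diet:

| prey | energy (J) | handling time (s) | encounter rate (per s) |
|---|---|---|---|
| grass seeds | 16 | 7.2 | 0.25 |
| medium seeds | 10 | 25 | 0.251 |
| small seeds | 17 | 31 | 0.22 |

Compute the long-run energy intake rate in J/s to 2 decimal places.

R = (0.25×16 + 0.251×10 + 0.22×17) / (1 + 0.25×7.2 + 0.251×25 + 0.22×31) = 10.25/15.9 = 0.6449 J/s.

0.64 J/s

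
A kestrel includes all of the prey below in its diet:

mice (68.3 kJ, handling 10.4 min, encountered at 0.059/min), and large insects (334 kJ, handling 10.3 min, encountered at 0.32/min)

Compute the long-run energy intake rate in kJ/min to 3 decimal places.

Energy encountered per unit search time: 0.059×68.3 + 0.32×334 = 110.9 kJ/min.
Handling time per unit search time: 0.059×10.4 + 0.32×10.3 = 3.91.
Rate = 110.9/(1 + 3.91) = 22.59 kJ/min.

22.590 kJ/min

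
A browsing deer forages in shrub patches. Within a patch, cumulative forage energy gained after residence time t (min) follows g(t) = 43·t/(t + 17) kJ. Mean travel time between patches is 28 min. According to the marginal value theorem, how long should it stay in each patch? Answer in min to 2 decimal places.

By the marginal value theorem, leave when the instantaneous gain rate g'(t) equals the habitat-wide average g(t)/(T + t).
g'(t) = 43·17/(t + 17)². Setting 43·17/(t+17)² = 43t/[(t+17)(28+t)] gives 17(28+t) = t(t+17), so t² = 17×28 = 476.
t* = √476 = 21.82 min.

21.82 min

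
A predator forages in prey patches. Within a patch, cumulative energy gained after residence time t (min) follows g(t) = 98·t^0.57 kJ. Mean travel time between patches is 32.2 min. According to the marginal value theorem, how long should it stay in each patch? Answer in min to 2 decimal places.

Optimal t* satisfies g'(t*) = g(t*)/(T + t*).
g'(t) = 0.57·98·t^-0.43. Setting 0.57·98·t^-0.43 = 98·t^0.57/(32.2+t) gives 0.57(32.2+t) = t, so 0.43·t = 0.57×32.2.
t* = 0.57×32.2/0.43 = 42.68 min.

42.68 min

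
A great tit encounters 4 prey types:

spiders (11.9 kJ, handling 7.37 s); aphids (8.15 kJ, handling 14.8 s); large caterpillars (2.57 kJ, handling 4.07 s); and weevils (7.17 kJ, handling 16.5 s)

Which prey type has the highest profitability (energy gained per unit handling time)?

Profitability E/h (kJ/s): spiders = 11.9/7.37 = 1.61, aphids = 8.15/14.8 = 0.551, large caterpillars = 2.57/4.07 = 0.631, weevils = 7.17/16.5 = 0.435.
Ranked: spiders > large caterpillars > aphids > weevils.

spiders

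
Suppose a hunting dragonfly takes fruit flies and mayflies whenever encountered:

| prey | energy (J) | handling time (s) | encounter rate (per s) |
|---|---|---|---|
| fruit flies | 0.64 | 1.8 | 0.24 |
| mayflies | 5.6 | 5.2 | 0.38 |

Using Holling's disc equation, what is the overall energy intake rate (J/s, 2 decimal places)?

0.67 J/s

R = (0.24×0.64 + 0.38×5.6) / (1 + 0.24×1.8 + 0.38×5.2) = 2.282/3.408 = 0.6695 J/s.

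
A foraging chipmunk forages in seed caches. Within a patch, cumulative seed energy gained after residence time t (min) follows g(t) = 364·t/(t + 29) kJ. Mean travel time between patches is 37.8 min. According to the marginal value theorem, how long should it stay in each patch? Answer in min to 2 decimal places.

Maximise g(t)/(T+t): set derivative to zero → g'(t)(T+t) = g(t).
g'(t) = 364·29/(t + 29)². Setting 364·29/(t+29)² = 364t/[(t+29)(37.8+t)] gives 29(37.8+t) = t(t+29), so t² = 29×37.8 = 1096.
t* = √1096 = 33.11 min.

33.11 min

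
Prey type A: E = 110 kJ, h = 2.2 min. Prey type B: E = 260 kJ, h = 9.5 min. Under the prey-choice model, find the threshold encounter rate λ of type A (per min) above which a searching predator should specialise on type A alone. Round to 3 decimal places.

0.550 per min

Drop type B once their profitability E₂/h₂ falls below the rate achievable on type A alone: E₂/h₂ = λE₁/(1 + λh₁).
Solve for λ: λE₁h₂ = E₂(1 + λh₁) → λ(E₁h₂ − E₂h₁) = E₂ → λ = E₂/(E₁h₂ − E₂h₁).
λ = 260/(110×9.5 − 260×2.2) = 260/473 = 0.5497 per min.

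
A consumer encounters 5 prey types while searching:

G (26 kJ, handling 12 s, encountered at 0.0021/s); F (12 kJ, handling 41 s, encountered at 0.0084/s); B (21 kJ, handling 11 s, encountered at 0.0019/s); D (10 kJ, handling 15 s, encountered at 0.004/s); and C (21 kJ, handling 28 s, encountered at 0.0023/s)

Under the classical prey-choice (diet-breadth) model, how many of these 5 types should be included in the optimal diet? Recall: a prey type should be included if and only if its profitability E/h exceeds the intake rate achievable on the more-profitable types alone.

E/h in descending order: G 2.17, B 1.91, C 0.75, D 0.667, F 0.293 kJ/s. The optimal diet is the largest prefix of this list for which every included type satisfies E_i/h_i > R on the types above it.
Rate on top 1: 0.05326. B: 1.91 > 0.05326 → include.
Rate on top 2: 0.09034. C: 0.75 > 0.09034 → include.
Rate on top 3: 0.1286. D: 0.667 > 0.1286 → include.
Rate on top 4: 0.1562. F: 0.293 > 0.1562 → include.
Optimal diet: G, B, C, D, F — 5 of 5 types.

5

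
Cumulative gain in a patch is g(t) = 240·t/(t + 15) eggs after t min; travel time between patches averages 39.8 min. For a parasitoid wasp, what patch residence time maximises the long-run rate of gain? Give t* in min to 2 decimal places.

By the marginal value theorem, leave when the instantaneous gain rate g'(t) equals the habitat-wide average g(t)/(T + t).
g'(t) = 240·15/(t + 15)². Setting 240·15/(t+15)² = 240t/[(t+15)(39.8+t)] gives 15(39.8+t) = t(t+15), so t² = 15×39.8 = 597.
t* = √597 = 24.43 min.

24.43 min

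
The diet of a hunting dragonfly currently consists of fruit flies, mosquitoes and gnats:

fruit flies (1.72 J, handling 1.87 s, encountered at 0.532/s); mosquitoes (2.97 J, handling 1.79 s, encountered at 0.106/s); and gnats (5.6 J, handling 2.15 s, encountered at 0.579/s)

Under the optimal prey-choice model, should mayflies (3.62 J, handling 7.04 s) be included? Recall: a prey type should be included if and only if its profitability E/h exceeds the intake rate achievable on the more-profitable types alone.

No

Current rate: (0.532×1.72 + 0.106×2.97 + 0.579×5.6)/(1 + 0.532×1.87 + 0.106×1.79 + 0.579×2.15) = 1.304 J/s.
Profitability of mayflies: 3.62/7.04 = 0.5142 J/s.
0.5142 < 1.304, so adding mayflies would lower the average — exclude it.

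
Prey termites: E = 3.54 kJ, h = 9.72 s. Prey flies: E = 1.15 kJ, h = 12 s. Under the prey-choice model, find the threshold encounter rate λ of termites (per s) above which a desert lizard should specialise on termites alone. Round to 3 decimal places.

0.037 per s

At the threshold, the rate on termites alone equals the profitability of flies: λ·3.54/(1 + λ·9.72) = 1.15/12 = 0.09583.
Rearranging, λ(3.54 − 0.09583×9.72) = 0.09583, so λ = 0.09583/2.609 = 0.03674 per s.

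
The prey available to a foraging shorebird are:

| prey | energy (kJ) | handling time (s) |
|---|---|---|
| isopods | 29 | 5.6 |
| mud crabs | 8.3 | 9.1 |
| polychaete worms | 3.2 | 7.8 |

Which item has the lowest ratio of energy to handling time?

Profitability E/h (kJ/s): isopods = 29/5.6 = 5.18, mud crabs = 8.3/9.1 = 0.912, polychaete worms = 3.2/7.8 = 0.41.
Ranked: isopods > mud crabs > polychaete worms.

polychaete worms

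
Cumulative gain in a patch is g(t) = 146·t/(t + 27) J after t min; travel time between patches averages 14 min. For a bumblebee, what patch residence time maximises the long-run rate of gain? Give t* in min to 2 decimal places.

Optimal t* satisfies g'(t*) = g(t*)/(T + t*).
g'(t) = 146·27/(t + 27)². Setting 146·27/(t+27)² = 146t/[(t+27)(14+t)] gives 27(14+t) = t(t+27), so t² = 27×14 = 378.
t* = √378 = 19.44 min.

19.44 min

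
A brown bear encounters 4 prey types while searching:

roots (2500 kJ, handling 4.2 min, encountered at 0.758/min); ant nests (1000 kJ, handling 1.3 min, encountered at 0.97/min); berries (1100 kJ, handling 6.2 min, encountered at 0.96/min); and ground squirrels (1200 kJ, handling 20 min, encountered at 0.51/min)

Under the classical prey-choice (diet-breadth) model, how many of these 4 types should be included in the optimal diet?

Profitabilities (E/h, kJ/min): ant nests 769, roots 595, berries 177, ground squirrels 60. Add prey in this order while the next type's profitability exceeds the intake rate on those already taken.
Rate on top 1: 429. roots: 595 > 429 → include.
Rate on top 2: 526.2. berries: 177 < 526.2 → exclude; stop.
Optimal diet: ant nests, roots — 2 of 4 types.

2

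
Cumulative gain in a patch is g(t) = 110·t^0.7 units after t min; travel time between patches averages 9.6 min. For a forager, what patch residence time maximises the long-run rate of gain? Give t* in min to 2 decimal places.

22.40 min

Maximise g(t)/(T+t): set derivative to zero → g'(t)(T+t) = g(t).
g'(t) = 0.7·110·t^-0.3. Setting 0.7·110·t^-0.3 = 110·t^0.7/(9.6+t) gives 0.7(9.6+t) = t, so 0.30·t = 0.7×9.6.
t* = 0.7×9.6/0.30 = 22.4 min.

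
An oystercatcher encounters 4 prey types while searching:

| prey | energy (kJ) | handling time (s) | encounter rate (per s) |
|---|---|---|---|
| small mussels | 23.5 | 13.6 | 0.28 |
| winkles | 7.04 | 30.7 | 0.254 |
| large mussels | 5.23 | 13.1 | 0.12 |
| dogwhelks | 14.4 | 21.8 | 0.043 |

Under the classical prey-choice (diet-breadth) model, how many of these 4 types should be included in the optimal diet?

1

Rank by E/h (kJ/s): small mussels 1.73, dogwhelks 0.661, large mussels 0.399, winkles 0.229. Include each in turn until the next type's E/h falls below the running intake rate.
Rate on top 1: 1.369. dogwhelks: 0.661 < 1.369 → exclude; stop.
Optimal diet: small mussels — 1 of 4 types.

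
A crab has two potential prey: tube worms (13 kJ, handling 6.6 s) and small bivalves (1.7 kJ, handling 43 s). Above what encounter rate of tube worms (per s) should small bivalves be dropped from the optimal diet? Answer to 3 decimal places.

The zero-one rule: include small bivalves iff E₂/h₂ > λE₁/(1+λh₁). Equality gives the switch point.
λE₁h₂ = E₂ + λE₂h₁ ⇒ λ = E₂/(E₁h₂ − E₂h₁) = 1.7/(559 − 11.22) = 0.003103 per s.

0.003 per s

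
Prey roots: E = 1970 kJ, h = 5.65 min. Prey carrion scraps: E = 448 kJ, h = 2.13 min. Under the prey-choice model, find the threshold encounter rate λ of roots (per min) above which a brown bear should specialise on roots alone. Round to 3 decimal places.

Drop carrion scraps once their profitability E₂/h₂ falls below the rate achievable on roots alone: E₂/h₂ = λE₁/(1 + λh₁).
Solve for λ: λE₁h₂ = E₂(1 + λh₁) → λ(E₁h₂ − E₂h₁) = E₂ → λ = E₂/(E₁h₂ − E₂h₁).
λ = 448/(1970×2.13 − 448×5.65) = 448/1665 = 0.2691 per min.

0.269 per min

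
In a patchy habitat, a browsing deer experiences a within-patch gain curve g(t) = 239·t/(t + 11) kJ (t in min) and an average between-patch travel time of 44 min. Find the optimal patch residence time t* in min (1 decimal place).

By the marginal value theorem, leave when the instantaneous gain rate g'(t) equals the habitat-wide average g(t)/(T + t).
g'(t) = 239·11/(t + 11)². Setting 239·11/(t+11)² = 239t/[(t+11)(44+t)] gives 11(44+t) = t(t+11), so t² = 11×44 = 484.
t* = √484 = 22 min.

22.0 min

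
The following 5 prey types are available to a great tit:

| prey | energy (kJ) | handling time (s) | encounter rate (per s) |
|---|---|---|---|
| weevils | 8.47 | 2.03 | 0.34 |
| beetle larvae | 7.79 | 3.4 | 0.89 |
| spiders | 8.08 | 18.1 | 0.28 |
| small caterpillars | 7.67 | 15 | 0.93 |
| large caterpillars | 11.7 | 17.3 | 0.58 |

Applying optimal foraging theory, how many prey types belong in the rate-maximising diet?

2

E/h in descending order: weevils 4.17, beetle larvae 2.29, large caterpillars 0.676, small caterpillars 0.511, spiders 0.446 kJ/s. The optimal diet is the largest prefix of this list for which every included type satisfies E_i/h_i > R on the types above it.
Rate on top 1: 1.704. beetle larvae: 2.29 > 1.704 → include.
Rate on top 2: 2.081. large caterpillars: 0.676 < 2.081 → exclude; stop.
Optimal diet: weevils, beetle larvae — 2 of 5 types.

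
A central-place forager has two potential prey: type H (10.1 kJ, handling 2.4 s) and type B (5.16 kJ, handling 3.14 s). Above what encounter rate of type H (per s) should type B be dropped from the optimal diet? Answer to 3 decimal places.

At the threshold, the rate on type H alone equals the profitability of type B: λ·10.1/(1 + λ·2.4) = 5.16/3.14 = 1.643.
Rearranging, λ(10.1 − 1.643×2.4) = 1.643, so λ = 1.643/6.156 = 0.2669 per s.

0.267 per s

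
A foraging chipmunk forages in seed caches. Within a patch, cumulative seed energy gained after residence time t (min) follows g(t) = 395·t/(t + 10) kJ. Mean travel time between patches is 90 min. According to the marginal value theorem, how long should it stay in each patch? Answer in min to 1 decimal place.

By the marginal value theorem, leave when the instantaneous gain rate g'(t) equals the habitat-wide average g(t)/(T + t).
g'(t) = 395·10/(t + 10)². Setting 395·10/(t+10)² = 395t/[(t+10)(90+t)] gives 10(90+t) = t(t+10), so t² = 10×90 = 900.
t* = √900 = 30 min.

30.0 min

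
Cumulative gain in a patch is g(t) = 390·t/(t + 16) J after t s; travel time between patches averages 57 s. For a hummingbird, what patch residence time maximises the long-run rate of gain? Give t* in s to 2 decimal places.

30.20 s

Maximise g(t)/(T+t): set derivative to zero → g'(t)(T+t) = g(t).
g'(t) = 390·16/(t + 16)². Setting 390·16/(t+16)² = 390t/[(t+16)(57+t)] gives 16(57+t) = t(t+16), so t² = 16×57 = 912.
t* = √912 = 30.2 s.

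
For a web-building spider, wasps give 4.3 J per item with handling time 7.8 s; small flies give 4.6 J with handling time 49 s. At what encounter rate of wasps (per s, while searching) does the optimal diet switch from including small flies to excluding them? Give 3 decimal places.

0.026 per s

The zero-one rule: include small flies iff E₂/h₂ > λE₁/(1+λh₁). Equality gives the switch point.
λE₁h₂ = E₂ + λE₂h₁ ⇒ λ = E₂/(E₁h₂ − E₂h₁) = 4.6/(210.7 − 35.88) = 0.02631 per s.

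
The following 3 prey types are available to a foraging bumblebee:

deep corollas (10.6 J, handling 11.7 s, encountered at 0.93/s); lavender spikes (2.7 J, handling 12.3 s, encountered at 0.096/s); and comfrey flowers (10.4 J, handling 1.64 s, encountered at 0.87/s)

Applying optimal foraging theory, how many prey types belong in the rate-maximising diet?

Rank by E/h (J/s): comfrey flowers 6.34, deep corollas 0.906, lavender spikes 0.22. Include each in turn until the next type's E/h falls below the running intake rate.
Rate on top 1: 3.728. deep corollas: 0.906 < 3.728 → exclude; stop.
Optimal diet: comfrey flowers — 1 of 3 types.

1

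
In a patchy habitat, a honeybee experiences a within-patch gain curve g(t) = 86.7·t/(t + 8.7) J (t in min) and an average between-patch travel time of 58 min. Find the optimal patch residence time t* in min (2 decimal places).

By the marginal value theorem, leave when the instantaneous gain rate g'(t) equals the habitat-wide average g(t)/(T + t).
g'(t) = 86.7·8.7/(t + 8.7)². Setting 86.7·8.7/(t+8.7)² = 86.7t/[(t+8.7)(58+t)] gives 8.7(58+t) = t(t+8.7), so t² = 8.7×58 = 504.6.
t* = √504.6 = 22.46 min.

22.46 min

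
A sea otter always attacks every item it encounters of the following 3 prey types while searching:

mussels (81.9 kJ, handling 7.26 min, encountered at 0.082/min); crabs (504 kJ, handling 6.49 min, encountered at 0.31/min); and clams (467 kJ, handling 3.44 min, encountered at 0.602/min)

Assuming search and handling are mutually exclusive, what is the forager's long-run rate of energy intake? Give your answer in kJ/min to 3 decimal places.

Energy encountered per unit search time: 0.082×81.9 + 0.31×504 + 0.602×467 = 444.1 kJ/min.
Handling time per unit search time: 0.082×7.26 + 0.31×6.49 + 0.602×3.44 = 4.678.
Rate = 444.1/(1 + 4.678) = 78.21 kJ/min.

78.211 kJ/min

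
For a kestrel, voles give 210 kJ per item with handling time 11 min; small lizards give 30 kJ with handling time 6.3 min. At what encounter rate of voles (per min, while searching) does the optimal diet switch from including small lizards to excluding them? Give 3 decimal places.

0.030 per min

Drop small lizards once their profitability E₂/h₂ falls below the rate achievable on voles alone: E₂/h₂ = λE₁/(1 + λh₁).
Solve for λ: λE₁h₂ = E₂(1 + λh₁) → λ(E₁h₂ − E₂h₁) = E₂ → λ = E₂/(E₁h₂ − E₂h₁).
λ = 30/(210×6.3 − 30×11) = 30/993 = 0.03021 per min.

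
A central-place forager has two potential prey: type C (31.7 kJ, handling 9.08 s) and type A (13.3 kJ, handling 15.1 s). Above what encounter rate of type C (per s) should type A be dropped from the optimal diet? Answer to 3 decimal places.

The zero-one rule: include type A iff E₂/h₂ > λE₁/(1+λh₁). Equality gives the switch point.
λE₁h₂ = E₂ + λE₂h₁ ⇒ λ = E₂/(E₁h₂ − E₂h₁) = 13.3/(478.7 − 120.8) = 0.03716 per s.

0.037 per s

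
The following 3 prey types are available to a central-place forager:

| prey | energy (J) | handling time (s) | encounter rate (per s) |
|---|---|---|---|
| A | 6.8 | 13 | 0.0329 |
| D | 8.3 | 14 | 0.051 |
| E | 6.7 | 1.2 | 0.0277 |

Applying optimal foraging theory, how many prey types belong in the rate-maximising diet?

Profitabilities (E/h, J/s): E 5.58, D 0.593, A 0.523. Add prey in this order while the next type's profitability exceeds the intake rate on those already taken.
Rate on top 1: 0.1796. D: 0.593 > 0.1796 → include.
Rate on top 2: 0.3485. A: 0.523 > 0.3485 → include.
Optimal diet: E, D, A — 3 of 3 types.

3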